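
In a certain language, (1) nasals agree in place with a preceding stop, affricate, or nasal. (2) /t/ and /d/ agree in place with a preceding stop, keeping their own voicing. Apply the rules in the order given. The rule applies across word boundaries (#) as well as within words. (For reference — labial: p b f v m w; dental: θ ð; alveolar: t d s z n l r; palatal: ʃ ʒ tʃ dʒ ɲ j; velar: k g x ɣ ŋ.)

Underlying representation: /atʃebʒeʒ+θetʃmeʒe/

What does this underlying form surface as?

[atʃebʒeʒ+θetʃɲeʒe]

Rule 1: /m/ after /tʃ/ (palatal) → [ɲ]
After rule 1: atʃebʒeʒ+θetʃɲeʒe
Rule 2: no segment meets the rule's conditions; no change.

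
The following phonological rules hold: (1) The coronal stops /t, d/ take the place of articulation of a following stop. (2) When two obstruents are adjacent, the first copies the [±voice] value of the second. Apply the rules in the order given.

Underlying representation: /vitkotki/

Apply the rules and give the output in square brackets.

[vikkokki]

Rule 1: /t/ before /k/ (velar) → [k]
Rule 1: /t/ before /k/ (velar) → [k]
After rule 1: vikkokki
Rule 2: no segment meets the rule's conditions; no change.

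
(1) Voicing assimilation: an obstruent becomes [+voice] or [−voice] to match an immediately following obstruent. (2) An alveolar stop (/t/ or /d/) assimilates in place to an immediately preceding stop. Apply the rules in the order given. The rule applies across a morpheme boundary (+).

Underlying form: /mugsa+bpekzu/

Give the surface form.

[muksa+ppegzu]

Rule 1: /g/ before /s/ (voiceless) → [k]
Rule 1: /b/ before /p/ (voiceless) → [p]
Rule 1: /k/ before /z/ (voiced) → [g]
After rule 1: muksa+ppegzu
Rule 2: no segment meets the rule's conditions; no change.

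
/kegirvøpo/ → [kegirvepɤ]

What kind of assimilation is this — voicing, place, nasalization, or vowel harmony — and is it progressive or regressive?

/ø/→[e] /o/→[ɤ].
Vowels agree with the first vowel, so the harmony is progressive.

vowel harmony, progressive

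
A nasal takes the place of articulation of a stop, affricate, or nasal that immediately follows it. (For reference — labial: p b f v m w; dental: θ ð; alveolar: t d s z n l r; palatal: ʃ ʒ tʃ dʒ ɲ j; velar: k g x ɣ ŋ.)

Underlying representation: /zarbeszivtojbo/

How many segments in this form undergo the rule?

No segment meets the rule's conditions.

0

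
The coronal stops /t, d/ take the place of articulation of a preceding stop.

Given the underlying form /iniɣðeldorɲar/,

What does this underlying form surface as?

no segment meets the rule's conditions; no change.

[iniɣðeldorɲar]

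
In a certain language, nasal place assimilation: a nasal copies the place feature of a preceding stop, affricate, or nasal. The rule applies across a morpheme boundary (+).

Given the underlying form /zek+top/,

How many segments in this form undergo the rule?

No segment meets the rule's conditions.

0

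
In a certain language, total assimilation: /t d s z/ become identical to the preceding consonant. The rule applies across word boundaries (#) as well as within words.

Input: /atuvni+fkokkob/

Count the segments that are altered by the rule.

No segment meets the rule's conditions.

0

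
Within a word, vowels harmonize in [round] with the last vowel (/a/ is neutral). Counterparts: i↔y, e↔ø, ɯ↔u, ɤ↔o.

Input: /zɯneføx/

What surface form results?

/ɯ/ harmonizes with /ø/ ([+round]) → [u]
/e/ harmonizes with /ø/ ([+round]) → [ø]

[zunøføx]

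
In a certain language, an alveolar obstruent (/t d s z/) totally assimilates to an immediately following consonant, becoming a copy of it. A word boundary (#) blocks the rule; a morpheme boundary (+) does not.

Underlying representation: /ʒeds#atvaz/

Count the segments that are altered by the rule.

/d/ before /s/ → [s] (total assimilation)
/t/ before /v/ → [v] (total assimilation)
2 segments change.

2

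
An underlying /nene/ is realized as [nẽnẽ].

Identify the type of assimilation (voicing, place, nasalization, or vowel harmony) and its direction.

nasalization, progressive

/e/→[ẽ] /e/→[ẽ].
Each target copies a feature from the preceding segment, so the direction is progressive.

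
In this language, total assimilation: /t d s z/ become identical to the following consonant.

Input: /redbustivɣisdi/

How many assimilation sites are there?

3

/d/ before /b/ → [b] (total assimilation)
/s/ before /t/ → [t] (total assimilation)
/s/ before /d/ → [d] (total assimilation)
3 segments change.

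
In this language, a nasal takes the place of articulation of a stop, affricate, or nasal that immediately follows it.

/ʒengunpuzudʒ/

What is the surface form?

/n/ before /g/ (velar) → [ŋ]
/n/ before /p/ (labial) → [m]

[ʒeŋgumpuzudʒ]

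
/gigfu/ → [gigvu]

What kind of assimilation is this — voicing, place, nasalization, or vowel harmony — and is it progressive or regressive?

voicing assimilation, progressive

/f/→[v].
Each target copies a feature from the preceding segment, so the direction is progressive.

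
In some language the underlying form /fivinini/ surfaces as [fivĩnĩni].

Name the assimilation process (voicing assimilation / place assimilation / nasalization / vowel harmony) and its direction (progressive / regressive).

/i/→[ĩ] /i/→[ĩ].
Each target copies a feature from the following segment, so the direction is regressive.

nasalization, regressive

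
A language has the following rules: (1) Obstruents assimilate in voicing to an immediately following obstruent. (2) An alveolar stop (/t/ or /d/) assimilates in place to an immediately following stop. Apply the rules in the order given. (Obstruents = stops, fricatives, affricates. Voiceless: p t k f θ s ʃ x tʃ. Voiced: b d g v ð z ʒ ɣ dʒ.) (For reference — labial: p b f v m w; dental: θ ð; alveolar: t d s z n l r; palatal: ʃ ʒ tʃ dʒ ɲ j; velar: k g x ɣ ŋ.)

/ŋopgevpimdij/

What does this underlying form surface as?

[ŋobgefpimdij]

Rule 1: /p/ before /g/ (voiced) → [b]
Rule 1: /v/ before /p/ (voiceless) → [f]
After rule 1: ŋobgefpimdij
Rule 2: no segment meets the rule's conditions; no change.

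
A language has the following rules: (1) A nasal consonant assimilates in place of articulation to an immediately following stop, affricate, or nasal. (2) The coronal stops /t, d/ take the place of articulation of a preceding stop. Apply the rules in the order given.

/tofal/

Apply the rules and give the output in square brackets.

[tofal]

Rule 1: no segment meets the rule's conditions; no change.
After rule 1: tofal
Rule 2: no segment meets the rule's conditions; no change.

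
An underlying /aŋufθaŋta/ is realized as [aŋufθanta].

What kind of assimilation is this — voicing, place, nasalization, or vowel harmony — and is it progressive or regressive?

/ŋ/→[n].
Each target copies a feature from the following segment, so the direction is regressive.

place assimilation, regressive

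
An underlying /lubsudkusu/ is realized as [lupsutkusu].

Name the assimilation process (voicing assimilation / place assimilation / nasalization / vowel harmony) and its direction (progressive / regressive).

voicing assimilation, regressive

/b/→[p] /d/→[t].
Each target copies a feature from the following segment, so the direction is regressive.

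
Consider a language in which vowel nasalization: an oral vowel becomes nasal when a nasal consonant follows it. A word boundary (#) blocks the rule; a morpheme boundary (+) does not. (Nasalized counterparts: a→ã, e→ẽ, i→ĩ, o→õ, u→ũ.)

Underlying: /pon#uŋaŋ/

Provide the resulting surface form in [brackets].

[põn#ũŋãŋ]

/o/ before nasal /n/ → [õ]
/u/ before nasal /ŋ/ → [ũ]
/a/ before nasal /ŋ/ → [ã]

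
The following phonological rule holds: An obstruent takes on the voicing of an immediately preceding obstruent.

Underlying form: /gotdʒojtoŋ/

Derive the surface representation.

[gottʃojtoŋ]

/dʒ/ after /t/ (voiceless) → [tʃ]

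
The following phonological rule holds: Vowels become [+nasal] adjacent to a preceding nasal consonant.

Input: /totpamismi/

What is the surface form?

[totpamĩsmĩ]

/i/ after nasal /m/ → [ĩ]
/i/ after nasal /m/ → [ĩ]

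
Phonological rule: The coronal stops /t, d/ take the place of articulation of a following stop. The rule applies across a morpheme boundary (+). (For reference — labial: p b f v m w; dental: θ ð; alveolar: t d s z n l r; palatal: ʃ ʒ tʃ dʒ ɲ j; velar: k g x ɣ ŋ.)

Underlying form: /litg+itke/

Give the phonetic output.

[likg+ikke]

/t/ before /g/ (velar) → [k]
/t/ before /k/ (velar) → [k]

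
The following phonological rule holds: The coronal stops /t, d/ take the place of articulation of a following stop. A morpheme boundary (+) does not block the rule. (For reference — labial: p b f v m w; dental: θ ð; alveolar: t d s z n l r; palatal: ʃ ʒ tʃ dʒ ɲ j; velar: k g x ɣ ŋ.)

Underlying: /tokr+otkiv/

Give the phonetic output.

/t/ before /k/ (velar) → [k]

[tokr+okkiv]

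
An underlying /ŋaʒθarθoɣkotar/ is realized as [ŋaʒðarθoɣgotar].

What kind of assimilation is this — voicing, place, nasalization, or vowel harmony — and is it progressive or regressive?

voicing assimilation, progressive

/θ/→[ð] /k/→[g].
Each target copies a feature from the preceding segment, so the direction is progressive.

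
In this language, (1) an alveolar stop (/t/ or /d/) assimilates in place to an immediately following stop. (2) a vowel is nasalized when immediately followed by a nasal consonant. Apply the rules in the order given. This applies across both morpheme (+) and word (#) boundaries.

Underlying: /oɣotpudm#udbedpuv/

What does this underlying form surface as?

Rule 1: /t/ before /p/ (labial) → [p]
Rule 1: /d/ before /b/ (labial) → [b]
Rule 1: /d/ before /p/ (labial) → [b]
After rule 1: oɣoppudm#ubbebpuv
Rule 2: no segment meets the rule's conditions; no change.

[oɣoppudm#ubbebpuv]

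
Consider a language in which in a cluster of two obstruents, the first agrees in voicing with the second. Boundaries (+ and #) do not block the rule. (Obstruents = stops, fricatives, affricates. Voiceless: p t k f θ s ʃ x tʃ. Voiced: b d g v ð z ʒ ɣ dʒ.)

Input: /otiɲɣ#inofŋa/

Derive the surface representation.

no segment meets the rule's conditions; no change.

[otiɲɣ#inofŋa]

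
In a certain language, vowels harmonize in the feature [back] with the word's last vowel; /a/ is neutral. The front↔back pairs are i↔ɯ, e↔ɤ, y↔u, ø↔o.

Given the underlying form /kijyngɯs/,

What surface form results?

/i/ harmonizes with /ɯ/ ([+back]) → [ɯ]
/y/ harmonizes with /ɯ/ ([+back]) → [u]

[kɯjungɯs]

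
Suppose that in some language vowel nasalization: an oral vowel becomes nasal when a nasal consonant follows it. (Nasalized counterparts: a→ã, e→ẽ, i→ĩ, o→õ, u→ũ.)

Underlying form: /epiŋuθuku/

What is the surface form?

/i/ before nasal /ŋ/ → [ĩ]

[epĩŋuθuku]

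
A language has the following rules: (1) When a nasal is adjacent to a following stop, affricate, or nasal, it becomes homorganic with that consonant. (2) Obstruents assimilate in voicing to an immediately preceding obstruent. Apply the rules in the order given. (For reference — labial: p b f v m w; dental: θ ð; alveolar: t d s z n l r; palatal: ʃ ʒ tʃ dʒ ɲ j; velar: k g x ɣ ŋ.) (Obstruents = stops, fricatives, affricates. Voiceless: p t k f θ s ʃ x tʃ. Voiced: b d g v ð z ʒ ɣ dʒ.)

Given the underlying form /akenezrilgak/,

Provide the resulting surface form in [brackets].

[akenezrilgak]

Rule 1: no segment meets the rule's conditions; no change.
After rule 1: akenezrilgak
Rule 2: no segment meets the rule's conditions; no change.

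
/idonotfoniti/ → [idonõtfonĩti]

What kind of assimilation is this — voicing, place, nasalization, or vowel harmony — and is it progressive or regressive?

/o/→[õ] /i/→[ĩ].
Each target copies a feature from the preceding segment, so the direction is progressive.

nasalization, progressive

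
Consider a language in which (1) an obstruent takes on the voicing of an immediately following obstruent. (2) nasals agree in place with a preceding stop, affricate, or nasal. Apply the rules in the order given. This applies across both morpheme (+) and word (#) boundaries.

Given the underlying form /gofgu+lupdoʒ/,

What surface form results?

Rule 1: /f/ before /g/ (voiced) → [v]
Rule 1: /p/ before /d/ (voiced) → [b]
After rule 1: govgu+lubdoʒ
Rule 2: no segment meets the rule's conditions; no change.

[govgu+lubdoʒ]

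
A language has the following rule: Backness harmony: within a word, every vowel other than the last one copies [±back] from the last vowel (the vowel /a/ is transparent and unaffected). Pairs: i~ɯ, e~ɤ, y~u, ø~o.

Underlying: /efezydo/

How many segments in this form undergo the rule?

/e/ harmonizes with /o/ ([+back]) → [ɤ]
/e/ harmonizes with /o/ ([+back]) → [ɤ]
/y/ harmonizes with /o/ ([+back]) → [u]
3 segments change.

3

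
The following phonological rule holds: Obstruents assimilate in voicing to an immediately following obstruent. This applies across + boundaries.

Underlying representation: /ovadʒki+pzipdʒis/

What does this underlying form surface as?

/dʒ/ before /k/ (voiceless) → [tʃ]
/p/ before /z/ (voiced) → [b]
/p/ before /dʒ/ (voiced) → [b]

[ovatʃki+bzibdʒis]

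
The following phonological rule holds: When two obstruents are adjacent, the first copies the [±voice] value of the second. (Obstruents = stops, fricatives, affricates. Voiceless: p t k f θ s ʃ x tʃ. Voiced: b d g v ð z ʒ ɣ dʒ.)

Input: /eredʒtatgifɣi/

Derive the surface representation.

/dʒ/ before /t/ (voiceless) → [tʃ]
/t/ before /g/ (voiced) → [d]
/f/ before /ɣ/ (voiced) → [v]

[eretʃtadgivɣi]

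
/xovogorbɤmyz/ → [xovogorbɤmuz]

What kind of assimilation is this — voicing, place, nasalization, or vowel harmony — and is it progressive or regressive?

/y/→[u].
Vowels agree with the first vowel, so the harmony is progressive.

vowel harmony, progressive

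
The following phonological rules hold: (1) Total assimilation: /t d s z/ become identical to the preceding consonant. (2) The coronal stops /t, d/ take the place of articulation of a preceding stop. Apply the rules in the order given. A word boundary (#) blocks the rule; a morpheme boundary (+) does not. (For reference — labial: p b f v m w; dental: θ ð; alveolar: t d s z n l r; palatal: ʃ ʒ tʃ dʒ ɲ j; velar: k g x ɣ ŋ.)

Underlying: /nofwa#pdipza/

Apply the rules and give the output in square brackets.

Rule 1: /d/ after /p/ → [p] (total assimilation)
Rule 1: /z/ after /p/ → [p] (total assimilation)
After rule 1: nofwa#ppippa
Rule 2: no segment meets the rule's conditions; no change.

[nofwa#ppippa]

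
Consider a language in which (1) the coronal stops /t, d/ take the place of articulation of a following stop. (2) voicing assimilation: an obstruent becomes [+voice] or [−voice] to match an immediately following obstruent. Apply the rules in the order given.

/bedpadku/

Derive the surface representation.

Rule 1: /d/ before /p/ (labial) → [b]
Rule 1: /d/ before /k/ (velar) → [g]
After rule 1: bebpagku
Rule 2: /b/ before /p/ (voiceless) → [p]
Rule 2: /g/ before /k/ (voiceless) → [k]

[beppakku]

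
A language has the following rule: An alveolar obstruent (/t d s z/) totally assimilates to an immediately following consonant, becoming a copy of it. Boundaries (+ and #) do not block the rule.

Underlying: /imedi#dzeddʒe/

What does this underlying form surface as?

/d/ before /z/ → [z] (total assimilation)
/d/ before /dʒ/ → [dʒ] (total assimilation)

[imedi#zzedʒdʒe]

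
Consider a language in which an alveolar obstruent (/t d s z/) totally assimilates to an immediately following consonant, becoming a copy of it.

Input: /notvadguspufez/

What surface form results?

[novvagguppufez]

/t/ before /v/ → [v] (total assimilation)
/d/ before /g/ → [g] (total assimilation)
/s/ before /p/ → [p] (total assimilation)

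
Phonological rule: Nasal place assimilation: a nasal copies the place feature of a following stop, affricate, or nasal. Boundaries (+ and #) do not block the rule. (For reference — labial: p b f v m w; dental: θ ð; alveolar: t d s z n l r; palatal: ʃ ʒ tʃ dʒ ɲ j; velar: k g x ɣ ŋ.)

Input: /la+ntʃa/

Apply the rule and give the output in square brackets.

[la+ɲtʃa]

/n/ before /tʃ/ (palatal) → [ɲ]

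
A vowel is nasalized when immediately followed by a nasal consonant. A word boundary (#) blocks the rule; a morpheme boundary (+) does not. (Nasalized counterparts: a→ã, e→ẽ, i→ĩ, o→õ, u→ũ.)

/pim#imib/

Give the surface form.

/i/ before nasal /m/ → [ĩ]
/i/ before nasal /m/ → [ĩ]

[pĩm#ĩmib]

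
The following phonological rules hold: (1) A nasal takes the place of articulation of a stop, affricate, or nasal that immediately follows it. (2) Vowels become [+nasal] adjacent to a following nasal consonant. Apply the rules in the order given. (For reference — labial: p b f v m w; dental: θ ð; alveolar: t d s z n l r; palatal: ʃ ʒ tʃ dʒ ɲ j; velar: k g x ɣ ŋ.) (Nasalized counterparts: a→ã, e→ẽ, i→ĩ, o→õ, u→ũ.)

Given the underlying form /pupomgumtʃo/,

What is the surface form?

Rule 1: /m/ before /g/ (velar) → [ŋ]
Rule 1: /m/ before /tʃ/ (palatal) → [ɲ]
After rule 1: pupoŋguɲtʃo
Rule 2: /o/ before nasal /ŋ/ → [õ]
Rule 2: /u/ before nasal /ɲ/ → [ũ]

[pupõŋgũɲtʃo]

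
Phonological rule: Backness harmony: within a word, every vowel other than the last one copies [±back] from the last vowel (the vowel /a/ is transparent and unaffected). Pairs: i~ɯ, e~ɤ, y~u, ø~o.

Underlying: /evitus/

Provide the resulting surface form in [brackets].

[ɤvɯtus]

/e/ harmonizes with /u/ ([+back]) → [ɤ]
/i/ harmonizes with /u/ ([+back]) → [ɯ]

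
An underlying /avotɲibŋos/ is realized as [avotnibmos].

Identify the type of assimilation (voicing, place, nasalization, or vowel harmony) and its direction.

/ɲ/→[n] /ŋ/→[m].
Each target copies a feature from the preceding segment, so the direction is progressive.

place assimilation, progressive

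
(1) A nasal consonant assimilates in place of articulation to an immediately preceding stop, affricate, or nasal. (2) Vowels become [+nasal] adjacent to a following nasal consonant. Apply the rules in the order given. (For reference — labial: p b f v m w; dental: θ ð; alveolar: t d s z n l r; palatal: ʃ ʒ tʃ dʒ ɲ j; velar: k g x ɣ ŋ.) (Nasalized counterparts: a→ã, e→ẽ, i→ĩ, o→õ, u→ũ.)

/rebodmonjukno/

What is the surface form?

Rule 1: /m/ after /d/ (alveolar) → [n]
Rule 1: /n/ after /k/ (velar) → [ŋ]
After rule 1: rebodnonjukŋo
Rule 2: /o/ before nasal /n/ → [õ]

[rebodnõnjukŋo]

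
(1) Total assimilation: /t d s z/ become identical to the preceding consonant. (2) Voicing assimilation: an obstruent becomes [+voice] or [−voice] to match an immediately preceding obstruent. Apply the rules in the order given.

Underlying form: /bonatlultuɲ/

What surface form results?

[bonatlulluɲ]

Rule 1: /t/ after /l/ → [l] (total assimilation)
After rule 1: bonatlulluɲ
Rule 2: no segment meets the rule's conditions; no change.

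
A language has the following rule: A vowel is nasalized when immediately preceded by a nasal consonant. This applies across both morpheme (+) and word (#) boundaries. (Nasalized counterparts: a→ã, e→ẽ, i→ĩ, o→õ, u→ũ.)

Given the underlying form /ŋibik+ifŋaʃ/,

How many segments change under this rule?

2

/i/ after nasal /ŋ/ → [ĩ]
/a/ after nasal /ŋ/ → [ã]
2 segments change.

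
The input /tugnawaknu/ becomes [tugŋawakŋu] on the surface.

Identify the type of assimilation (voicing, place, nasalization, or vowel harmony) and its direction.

place assimilation, progressive

/n/→[ŋ] /n/→[ŋ].
Each target copies a feature from the preceding segment, so the direction is progressive.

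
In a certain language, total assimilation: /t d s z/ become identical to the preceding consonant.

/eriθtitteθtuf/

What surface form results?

[eriθθitteθθuf]

/t/ after /θ/ → [θ] (total assimilation)
/t/ after /θ/ → [θ] (total assimilation)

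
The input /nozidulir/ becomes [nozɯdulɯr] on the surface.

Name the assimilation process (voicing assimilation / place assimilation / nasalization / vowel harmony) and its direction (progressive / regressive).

/i/→[ɯ] /i/→[ɯ].
Vowels agree with the first vowel, so the harmony is progressive.

vowel harmony, progressive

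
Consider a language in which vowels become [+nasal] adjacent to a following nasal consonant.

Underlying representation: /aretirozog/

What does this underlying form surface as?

[aretirozog]

no segment meets the rule's conditions; no change.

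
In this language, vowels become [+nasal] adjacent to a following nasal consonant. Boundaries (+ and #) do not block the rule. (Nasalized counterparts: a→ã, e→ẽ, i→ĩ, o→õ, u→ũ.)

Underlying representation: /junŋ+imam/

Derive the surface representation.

[jũnŋ+ĩmãm]

/u/ before nasal /n/ → [ũ]
/i/ before nasal /m/ → [ĩ]
/a/ before nasal /m/ → [ã]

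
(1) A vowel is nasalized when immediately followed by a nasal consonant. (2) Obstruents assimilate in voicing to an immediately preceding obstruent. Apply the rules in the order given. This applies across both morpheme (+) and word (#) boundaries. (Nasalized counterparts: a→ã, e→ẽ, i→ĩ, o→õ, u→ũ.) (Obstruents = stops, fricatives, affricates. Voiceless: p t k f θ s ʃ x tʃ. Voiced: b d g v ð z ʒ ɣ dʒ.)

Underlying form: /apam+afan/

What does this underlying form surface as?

Rule 1: /a/ before nasal /m/ → [ã]
Rule 1: /a/ before nasal /n/ → [ã]
After rule 1: apãm+afãn
Rule 2: no segment meets the rule's conditions; no change.

[apãm+afãn]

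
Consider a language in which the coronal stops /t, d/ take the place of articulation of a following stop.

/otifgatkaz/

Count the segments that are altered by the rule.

/t/ before /k/ (velar) → [k]
1 segment changes.

1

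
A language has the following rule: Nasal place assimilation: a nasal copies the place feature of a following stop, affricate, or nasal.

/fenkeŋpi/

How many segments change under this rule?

2

/n/ before /k/ (velar) → [ŋ]
/ŋ/ before /p/ (labial) → [m]
2 segments change.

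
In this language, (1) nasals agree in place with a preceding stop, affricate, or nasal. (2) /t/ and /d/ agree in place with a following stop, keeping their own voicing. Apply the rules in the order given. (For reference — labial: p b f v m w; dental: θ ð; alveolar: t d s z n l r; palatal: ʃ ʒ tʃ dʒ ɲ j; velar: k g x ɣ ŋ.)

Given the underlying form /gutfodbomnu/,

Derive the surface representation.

Rule 1: /n/ after /m/ (labial) → [m]
After rule 1: gutfodbommu
Rule 2: /d/ before /b/ (labial) → [b]

[gutfobbommu]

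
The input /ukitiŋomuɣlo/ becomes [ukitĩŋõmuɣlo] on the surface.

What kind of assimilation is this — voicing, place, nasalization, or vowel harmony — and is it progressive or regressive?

/i/→[ĩ] /o/→[õ].
Each target copies a feature from the following segment, so the direction is regressive.

nasalization, regressive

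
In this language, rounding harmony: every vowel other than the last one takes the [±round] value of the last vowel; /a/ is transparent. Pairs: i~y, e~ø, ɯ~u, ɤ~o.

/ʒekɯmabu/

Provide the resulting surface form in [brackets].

/e/ harmonizes with /u/ ([+round]) → [ø]
/ɯ/ harmonizes with /u/ ([+round]) → [u]

[ʒøkumabu]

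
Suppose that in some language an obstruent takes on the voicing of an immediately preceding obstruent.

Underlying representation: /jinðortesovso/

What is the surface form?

[jinðortesovzo]

/s/ after /v/ (voiced) → [z]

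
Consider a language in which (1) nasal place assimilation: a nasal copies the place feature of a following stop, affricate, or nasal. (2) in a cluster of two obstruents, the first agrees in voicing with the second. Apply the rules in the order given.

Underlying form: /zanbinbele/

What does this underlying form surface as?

Rule 1: /n/ before /b/ (labial) → [m]
Rule 1: /n/ before /b/ (labial) → [m]
After rule 1: zambimbele
Rule 2: no segment meets the rule's conditions; no change.

[zambimbele]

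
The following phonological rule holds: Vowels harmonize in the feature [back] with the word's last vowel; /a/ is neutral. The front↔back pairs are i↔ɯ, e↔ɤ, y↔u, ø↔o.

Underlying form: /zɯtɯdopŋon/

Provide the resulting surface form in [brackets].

[zɯtɯdopŋon]

no segment meets the rule's conditions; no change.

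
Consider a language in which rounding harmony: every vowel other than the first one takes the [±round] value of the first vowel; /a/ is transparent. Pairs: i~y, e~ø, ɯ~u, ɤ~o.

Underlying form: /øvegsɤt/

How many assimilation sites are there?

2

/e/ harmonizes with /ø/ ([+round]) → [ø]
/ɤ/ harmonizes with /ø/ ([+round]) → [o]
2 segments change.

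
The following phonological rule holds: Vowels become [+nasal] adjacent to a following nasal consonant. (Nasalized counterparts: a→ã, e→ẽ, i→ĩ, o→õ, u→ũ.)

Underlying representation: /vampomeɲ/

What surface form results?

/a/ before nasal /m/ → [ã]
/o/ before nasal /m/ → [õ]
/e/ before nasal /ɲ/ → [ẽ]

[vãmpõmẽɲ]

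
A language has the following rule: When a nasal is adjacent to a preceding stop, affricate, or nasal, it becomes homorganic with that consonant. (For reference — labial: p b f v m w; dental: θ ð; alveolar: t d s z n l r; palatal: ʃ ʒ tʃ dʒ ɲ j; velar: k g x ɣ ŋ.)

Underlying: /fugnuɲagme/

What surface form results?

[fugŋuɲagŋe]

/n/ after /g/ (velar) → [ŋ]
/m/ after /g/ (velar) → [ŋ]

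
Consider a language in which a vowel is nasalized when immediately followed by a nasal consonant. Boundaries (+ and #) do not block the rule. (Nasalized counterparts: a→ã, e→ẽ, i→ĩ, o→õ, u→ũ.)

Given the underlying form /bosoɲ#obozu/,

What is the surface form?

/o/ before nasal /ɲ/ → [õ]

[bosõɲ#obozu]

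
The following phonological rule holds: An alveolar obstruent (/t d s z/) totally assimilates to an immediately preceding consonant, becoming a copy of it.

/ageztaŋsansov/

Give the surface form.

[agezzaŋŋannov]

/t/ after /z/ → [z] (total assimilation)
/s/ after /ŋ/ → [ŋ] (total assimilation)
/s/ after /n/ → [n] (total assimilation)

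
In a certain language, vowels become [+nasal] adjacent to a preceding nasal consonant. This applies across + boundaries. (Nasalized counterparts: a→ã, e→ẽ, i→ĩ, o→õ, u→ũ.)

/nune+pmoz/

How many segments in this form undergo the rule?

/u/ after nasal /n/ → [ũ]
/e/ after nasal /n/ → [ẽ]
/o/ after nasal /m/ → [õ]
3 segments change.

3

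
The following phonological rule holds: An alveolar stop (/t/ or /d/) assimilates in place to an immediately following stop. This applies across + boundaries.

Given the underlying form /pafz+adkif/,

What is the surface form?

[pafz+agkif]

/d/ before /k/ (velar) → [g]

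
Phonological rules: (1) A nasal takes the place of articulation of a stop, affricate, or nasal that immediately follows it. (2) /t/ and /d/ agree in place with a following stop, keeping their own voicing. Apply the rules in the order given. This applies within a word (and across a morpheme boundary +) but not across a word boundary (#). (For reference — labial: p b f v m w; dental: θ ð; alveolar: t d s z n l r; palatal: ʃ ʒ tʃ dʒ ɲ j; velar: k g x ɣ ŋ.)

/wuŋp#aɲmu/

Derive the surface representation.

Rule 1: /ŋ/ before /p/ (labial) → [m]
Rule 1: /ɲ/ before /m/ (labial) → [m]
After rule 1: wump#ammu
Rule 2: no segment meets the rule's conditions; no change.

[wump#ammu]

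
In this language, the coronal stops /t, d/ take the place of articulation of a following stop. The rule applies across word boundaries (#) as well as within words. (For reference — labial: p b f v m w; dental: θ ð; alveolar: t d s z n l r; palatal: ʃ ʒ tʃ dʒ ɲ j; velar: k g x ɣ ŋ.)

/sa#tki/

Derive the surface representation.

[sa#kki]

/t/ before /k/ (velar) → [k]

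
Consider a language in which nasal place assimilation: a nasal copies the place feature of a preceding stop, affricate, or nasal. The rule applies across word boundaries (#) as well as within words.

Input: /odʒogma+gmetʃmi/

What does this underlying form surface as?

[odʒogŋa+gŋetʃɲi]

/m/ after /g/ (velar) → [ŋ]
/m/ after /g/ (velar) → [ŋ]
/m/ after /tʃ/ (palatal) → [ɲ]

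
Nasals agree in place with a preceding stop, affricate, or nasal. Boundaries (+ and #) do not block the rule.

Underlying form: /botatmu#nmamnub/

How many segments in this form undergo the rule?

3

/m/ after /t/ (alveolar) → [n]
/m/ after /n/ (alveolar) → [n]
/n/ after /m/ (labial) → [m]
3 segments change.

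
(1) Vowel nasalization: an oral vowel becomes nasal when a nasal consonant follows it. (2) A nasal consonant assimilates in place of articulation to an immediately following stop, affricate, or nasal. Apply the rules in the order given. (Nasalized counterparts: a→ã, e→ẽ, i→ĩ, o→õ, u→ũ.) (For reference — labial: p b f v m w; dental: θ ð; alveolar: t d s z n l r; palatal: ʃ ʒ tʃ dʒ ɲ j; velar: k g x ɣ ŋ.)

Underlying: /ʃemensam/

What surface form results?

[ʃẽmẽnsãm]

Rule 1: /e/ before nasal /m/ → [ẽ]
Rule 1: /e/ before nasal /n/ → [ẽ]
Rule 1: /a/ before nasal /m/ → [ã]
After rule 1: ʃẽmẽnsãm
Rule 2: no segment meets the rule's conditions; no change.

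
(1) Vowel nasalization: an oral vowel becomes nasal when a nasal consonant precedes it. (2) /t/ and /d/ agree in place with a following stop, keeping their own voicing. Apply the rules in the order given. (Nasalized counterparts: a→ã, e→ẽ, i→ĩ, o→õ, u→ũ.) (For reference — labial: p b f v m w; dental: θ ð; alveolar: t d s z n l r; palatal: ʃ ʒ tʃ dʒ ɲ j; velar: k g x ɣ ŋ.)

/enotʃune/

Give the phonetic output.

[enõtʃunẽ]

Rule 1: /o/ after nasal /n/ → [õ]
Rule 1: /e/ after nasal /n/ → [ẽ]
After rule 1: enõtʃunẽ
Rule 2: no segment meets the rule's conditions; no change.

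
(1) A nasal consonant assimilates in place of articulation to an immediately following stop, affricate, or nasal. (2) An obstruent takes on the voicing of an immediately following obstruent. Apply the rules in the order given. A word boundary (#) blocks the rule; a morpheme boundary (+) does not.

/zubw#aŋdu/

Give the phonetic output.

[zubw#andu]

Rule 1: /ŋ/ before /d/ (alveolar) → [n]
After rule 1: zubw#andu
Rule 2: no segment meets the rule's conditions; no change.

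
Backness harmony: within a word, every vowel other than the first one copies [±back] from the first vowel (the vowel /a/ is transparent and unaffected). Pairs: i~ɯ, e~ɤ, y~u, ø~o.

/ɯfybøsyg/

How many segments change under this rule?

/y/ harmonizes with /ɯ/ ([+back]) → [u]
/ø/ harmonizes with /ɯ/ ([+back]) → [o]
/y/ harmonizes with /ɯ/ ([+back]) → [u]
3 segments change.

3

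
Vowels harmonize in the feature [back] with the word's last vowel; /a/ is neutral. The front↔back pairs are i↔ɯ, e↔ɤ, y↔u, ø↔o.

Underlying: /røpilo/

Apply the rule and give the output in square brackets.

[ropɯlo]

/ø/ harmonizes with /o/ ([+back]) → [o]
/i/ harmonizes with /o/ ([+back]) → [ɯ]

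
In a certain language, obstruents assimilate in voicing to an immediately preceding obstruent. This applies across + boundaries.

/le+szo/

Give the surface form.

/z/ after /s/ (voiceless) → [s]

[le+sso]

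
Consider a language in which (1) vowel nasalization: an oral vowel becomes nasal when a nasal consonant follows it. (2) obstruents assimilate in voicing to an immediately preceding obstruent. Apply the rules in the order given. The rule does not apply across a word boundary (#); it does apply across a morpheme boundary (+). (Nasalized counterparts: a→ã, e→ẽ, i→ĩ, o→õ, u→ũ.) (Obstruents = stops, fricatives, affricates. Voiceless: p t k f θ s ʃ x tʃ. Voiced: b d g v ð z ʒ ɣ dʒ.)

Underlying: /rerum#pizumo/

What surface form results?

Rule 1: /u/ before nasal /m/ → [ũ]
Rule 1: /u/ before nasal /m/ → [ũ]
After rule 1: rerũm#pizũmo
Rule 2: no segment meets the rule's conditions; no change.

[rerũm#pizũmo]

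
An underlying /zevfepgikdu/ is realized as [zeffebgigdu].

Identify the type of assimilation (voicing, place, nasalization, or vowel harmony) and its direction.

/v/→[f] /p/→[b] /k/→[g].
Each target copies a feature from the following segment, so the direction is regressive.

voicing assimilation, regressive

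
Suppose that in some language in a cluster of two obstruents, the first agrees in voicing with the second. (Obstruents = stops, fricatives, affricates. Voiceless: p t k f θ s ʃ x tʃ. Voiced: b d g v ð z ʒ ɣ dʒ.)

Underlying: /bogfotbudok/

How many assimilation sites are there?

2

/g/ before /f/ (voiceless) → [k]
/t/ before /b/ (voiced) → [d]
2 segments change.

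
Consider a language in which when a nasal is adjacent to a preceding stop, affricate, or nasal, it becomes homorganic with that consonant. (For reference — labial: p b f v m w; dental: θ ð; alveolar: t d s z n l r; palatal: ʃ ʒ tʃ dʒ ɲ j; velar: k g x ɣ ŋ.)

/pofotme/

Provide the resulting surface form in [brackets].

[pofotne]

/m/ after /t/ (alveolar) → [n]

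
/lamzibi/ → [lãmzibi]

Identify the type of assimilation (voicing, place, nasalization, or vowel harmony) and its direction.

nasalization, regressive

/a/→[ã].
Each target copies a feature from the following segment, so the direction is regressive.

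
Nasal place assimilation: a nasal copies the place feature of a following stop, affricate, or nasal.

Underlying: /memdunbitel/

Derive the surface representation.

/m/ before /d/ (alveolar) → [n]
/n/ before /b/ (labial) → [m]

[mendumbitel]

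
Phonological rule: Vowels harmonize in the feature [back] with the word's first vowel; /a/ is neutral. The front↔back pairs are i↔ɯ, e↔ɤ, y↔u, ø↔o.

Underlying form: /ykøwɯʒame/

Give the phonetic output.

/ɯ/ harmonizes with /y/ ([-back]) → [i]

[ykøwiʒame]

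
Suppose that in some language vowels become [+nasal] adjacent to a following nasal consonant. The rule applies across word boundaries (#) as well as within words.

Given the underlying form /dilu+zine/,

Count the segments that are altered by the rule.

1

/i/ before nasal /n/ → [ĩ]
1 segment changes.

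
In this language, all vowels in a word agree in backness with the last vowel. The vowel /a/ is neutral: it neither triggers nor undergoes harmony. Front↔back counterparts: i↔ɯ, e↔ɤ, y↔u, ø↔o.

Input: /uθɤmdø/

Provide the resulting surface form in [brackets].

/u/ harmonizes with /ø/ ([-back]) → [y]
/ɤ/ harmonizes with /ø/ ([-back]) → [e]

[yθemdø]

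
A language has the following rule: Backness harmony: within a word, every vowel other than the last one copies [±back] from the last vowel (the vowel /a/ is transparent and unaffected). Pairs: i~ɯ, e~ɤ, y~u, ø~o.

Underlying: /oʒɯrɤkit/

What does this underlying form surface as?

/o/ harmonizes with /i/ ([-back]) → [ø]
/ɯ/ harmonizes with /i/ ([-back]) → [i]
/ɤ/ harmonizes with /i/ ([-back]) → [e]

[øʒirekit]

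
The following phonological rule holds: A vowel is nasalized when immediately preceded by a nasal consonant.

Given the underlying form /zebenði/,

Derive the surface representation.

no segment meets the rule's conditions; no change.

[zebenði]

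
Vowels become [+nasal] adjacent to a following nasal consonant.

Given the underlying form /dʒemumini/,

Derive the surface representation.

/e/ before nasal /m/ → [ẽ]
/u/ before nasal /m/ → [ũ]
/i/ before nasal /n/ → [ĩ]

[dʒẽmũmĩni]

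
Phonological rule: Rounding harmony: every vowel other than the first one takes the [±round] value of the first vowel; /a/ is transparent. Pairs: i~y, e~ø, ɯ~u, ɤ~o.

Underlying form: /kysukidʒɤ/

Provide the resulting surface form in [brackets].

/i/ harmonizes with /y/ ([+round]) → [y]
/ɤ/ harmonizes with /y/ ([+round]) → [o]

[kysukydʒo]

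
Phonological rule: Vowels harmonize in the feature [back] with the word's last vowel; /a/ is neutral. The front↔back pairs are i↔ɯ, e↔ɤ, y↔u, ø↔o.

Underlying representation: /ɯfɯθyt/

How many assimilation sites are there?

2

/ɯ/ harmonizes with /y/ ([-back]) → [i]
/ɯ/ harmonizes with /y/ ([-back]) → [i]
2 segments change.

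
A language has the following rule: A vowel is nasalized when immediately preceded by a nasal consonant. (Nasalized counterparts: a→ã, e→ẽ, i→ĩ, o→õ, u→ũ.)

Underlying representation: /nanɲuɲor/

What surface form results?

[nãnɲũɲõr]

/a/ after nasal /n/ → [ã]
/u/ after nasal /ɲ/ → [ũ]
/o/ after nasal /ɲ/ → [õ]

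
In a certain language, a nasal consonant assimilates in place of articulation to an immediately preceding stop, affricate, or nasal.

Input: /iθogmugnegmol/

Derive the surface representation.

/m/ after /g/ (velar) → [ŋ]
/n/ after /g/ (velar) → [ŋ]
/m/ after /g/ (velar) → [ŋ]

[iθogŋugŋegŋol]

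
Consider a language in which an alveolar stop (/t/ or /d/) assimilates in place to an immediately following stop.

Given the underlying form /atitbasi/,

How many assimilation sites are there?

/t/ before /b/ (labial) → [p]
1 segment changes.

1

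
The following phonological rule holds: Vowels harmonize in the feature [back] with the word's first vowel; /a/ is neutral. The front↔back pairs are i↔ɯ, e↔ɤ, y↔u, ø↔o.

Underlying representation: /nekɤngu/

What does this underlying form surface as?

/ɤ/ harmonizes with /e/ ([-back]) → [e]
/u/ harmonizes with /e/ ([-back]) → [y]

[nekengy]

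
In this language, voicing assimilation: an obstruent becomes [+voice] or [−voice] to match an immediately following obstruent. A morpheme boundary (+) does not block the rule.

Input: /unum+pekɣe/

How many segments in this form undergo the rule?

1

/k/ before /ɣ/ (voiced) → [g]
1 segment changes.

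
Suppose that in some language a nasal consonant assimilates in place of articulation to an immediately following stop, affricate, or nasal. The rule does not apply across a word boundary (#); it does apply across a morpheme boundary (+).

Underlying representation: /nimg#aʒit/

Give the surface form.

[niŋg#aʒit]

/m/ before /g/ (velar) → [ŋ]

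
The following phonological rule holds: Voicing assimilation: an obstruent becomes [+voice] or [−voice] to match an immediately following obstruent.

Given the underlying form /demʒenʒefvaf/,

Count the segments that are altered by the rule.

/f/ before /v/ (voiced) → [v]
1 segment changes.

1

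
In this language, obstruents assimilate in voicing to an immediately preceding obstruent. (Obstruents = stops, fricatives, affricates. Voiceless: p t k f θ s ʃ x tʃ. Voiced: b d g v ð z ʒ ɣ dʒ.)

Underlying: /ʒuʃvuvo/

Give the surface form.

/v/ after /ʃ/ (voiceless) → [f]

[ʒuʃfuvo]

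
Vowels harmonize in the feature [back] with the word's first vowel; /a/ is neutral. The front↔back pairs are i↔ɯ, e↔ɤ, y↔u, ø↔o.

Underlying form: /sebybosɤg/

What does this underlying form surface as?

[sebybøseg]

/o/ harmonizes with /e/ ([-back]) → [ø]
/ɤ/ harmonizes with /e/ ([-back]) → [e]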